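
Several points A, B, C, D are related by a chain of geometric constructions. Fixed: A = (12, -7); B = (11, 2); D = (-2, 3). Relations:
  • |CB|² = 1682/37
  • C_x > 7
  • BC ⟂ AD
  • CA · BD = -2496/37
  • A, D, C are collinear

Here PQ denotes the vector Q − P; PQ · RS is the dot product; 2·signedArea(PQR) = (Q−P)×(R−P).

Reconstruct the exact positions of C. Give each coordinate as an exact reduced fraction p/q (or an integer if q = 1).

1. C_x = 262/37  [A, D, C are collinear ∩ BC ⟂ AD]
2. C_y = -129/37  [A, D, C are collinear ∩ BC ⟂ AD]
   → C = (262/37, -129/37)

C = (262/37, -129/37)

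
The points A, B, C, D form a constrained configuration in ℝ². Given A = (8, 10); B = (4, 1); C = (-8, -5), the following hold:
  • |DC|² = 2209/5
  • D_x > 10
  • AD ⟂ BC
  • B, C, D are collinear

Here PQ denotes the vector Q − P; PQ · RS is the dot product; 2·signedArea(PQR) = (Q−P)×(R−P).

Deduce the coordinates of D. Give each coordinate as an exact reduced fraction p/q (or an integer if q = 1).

D = (54/5, 22/5)

1. D_x = 54/5  [B, C, D are collinear ∩ AD ⟂ BC]
2. D_y = 22/5  [B, C, D are collinear ∩ AD ⟂ BC]
   → D = (54/5, 22/5)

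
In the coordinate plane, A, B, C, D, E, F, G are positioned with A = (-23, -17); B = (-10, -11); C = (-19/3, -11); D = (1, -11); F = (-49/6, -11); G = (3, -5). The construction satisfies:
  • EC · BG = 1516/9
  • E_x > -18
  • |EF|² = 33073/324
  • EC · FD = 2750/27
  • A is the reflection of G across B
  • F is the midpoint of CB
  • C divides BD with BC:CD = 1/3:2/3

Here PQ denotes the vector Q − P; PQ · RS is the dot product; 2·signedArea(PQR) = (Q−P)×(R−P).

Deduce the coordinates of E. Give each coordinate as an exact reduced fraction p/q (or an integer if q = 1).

E = (-157/9, -15)

1. E_x = -157/9  [EC · FD = 2750/27 ∩ EC · BG = 1516/9]
2. E_y = -15  [EC · FD = 2750/27 ∩ EC · BG = 1516/9]
   → E = (-157/9, -15)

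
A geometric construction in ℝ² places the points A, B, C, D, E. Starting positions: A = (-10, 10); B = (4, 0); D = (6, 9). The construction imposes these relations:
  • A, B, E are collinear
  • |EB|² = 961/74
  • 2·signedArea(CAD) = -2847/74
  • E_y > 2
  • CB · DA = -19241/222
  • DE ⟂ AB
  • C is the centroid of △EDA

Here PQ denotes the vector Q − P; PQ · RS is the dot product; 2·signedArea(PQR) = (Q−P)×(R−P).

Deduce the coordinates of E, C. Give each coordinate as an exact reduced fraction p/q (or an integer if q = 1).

1. E_x = 79/74  [A, B, E are collinear ∩ DE ⟂ AB]
2. E_y = 155/74  [A, B, E are collinear ∩ DE ⟂ AB]
   → E = (79/74, 155/74)
3. C_x = -217/222  [C is the centroid of △EDA]
4. C_y = 1561/222  [C is the centroid of △EDA]
   → C = (-217/222, 1561/222)

C = (-217/222, 1561/222)
E = (79/74, 155/74)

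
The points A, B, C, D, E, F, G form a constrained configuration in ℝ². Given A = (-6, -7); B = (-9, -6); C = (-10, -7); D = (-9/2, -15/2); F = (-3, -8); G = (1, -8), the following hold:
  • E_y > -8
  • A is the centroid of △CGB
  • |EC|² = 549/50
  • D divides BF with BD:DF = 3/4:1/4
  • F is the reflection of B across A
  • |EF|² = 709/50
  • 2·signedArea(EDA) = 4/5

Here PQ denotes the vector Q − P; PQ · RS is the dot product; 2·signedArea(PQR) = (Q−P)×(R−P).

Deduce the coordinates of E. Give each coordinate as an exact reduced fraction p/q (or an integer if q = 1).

E = (-67/10, -73/10)

1. E_x = -67/10  [line -1/2·x + -3/2·y + -143/10 = 0 ∩ |EF|² = 709/50]
2. E_y = -73/10  [line -1/2·x + -3/2·y + -143/10 = 0 ∩ |EF|² = 709/50]
   → E = (-67/10, -73/10)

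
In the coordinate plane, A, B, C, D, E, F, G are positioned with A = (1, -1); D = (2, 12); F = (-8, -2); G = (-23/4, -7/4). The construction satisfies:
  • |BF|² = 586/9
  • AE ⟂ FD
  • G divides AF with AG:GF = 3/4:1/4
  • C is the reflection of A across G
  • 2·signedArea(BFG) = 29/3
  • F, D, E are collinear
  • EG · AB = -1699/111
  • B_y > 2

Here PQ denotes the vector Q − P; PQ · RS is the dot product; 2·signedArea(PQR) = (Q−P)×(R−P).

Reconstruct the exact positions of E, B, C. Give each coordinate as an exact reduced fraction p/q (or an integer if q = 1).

1. E_x = -166/37  [F, D, E are collinear ∩ AE ⟂ FD]
2. E_y = 108/37  [F, D, E are collinear ∩ AE ⟂ FD]
   → E = (-166/37, 108/37)
3. B_x = -5/3  [2·signedArea(BFG) = 29/3 ∩ EG · AB = -1699/111]
4. B_y = 3  [2·signedArea(BFG) = 29/3 ∩ EG · AB = -1699/111]
   → B = (-5/3, 3)
5. C_x = -25/2  [C is the reflection of A across G]
6. C_y = -5/2  [C is the reflection of A across G]
   → C = (-25/2, -5/2)

B = (-5/3, 3)
C = (-25/2, -5/2)
E = (-166/37, 108/37)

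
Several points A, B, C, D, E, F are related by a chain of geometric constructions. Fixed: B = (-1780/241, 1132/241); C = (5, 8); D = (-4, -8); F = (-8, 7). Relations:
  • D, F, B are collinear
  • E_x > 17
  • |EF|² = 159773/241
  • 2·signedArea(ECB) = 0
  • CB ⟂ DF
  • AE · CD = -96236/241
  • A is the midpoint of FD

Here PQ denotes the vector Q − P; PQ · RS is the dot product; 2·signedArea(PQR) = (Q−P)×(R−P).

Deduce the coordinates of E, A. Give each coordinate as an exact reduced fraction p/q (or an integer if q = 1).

1. E_x = 4190/241  [line 796/241·x + -2985/241·y + 19900/241 = 0 ∩ |EF|² = 159773/241]
2. E_y = 2724/241  [line 796/241·x + -2985/241·y + 19900/241 = 0 ∩ |EF|² = 159773/241]
   → E = (4190/241, 2724/241)
3. A_x = -6  [A is the midpoint of FD]
4. A_y = -1/2  [A is the midpoint of FD]
   → A = (-6, -1/2)

A = (-6, -1/2)
E = (4190/241, 2724/241)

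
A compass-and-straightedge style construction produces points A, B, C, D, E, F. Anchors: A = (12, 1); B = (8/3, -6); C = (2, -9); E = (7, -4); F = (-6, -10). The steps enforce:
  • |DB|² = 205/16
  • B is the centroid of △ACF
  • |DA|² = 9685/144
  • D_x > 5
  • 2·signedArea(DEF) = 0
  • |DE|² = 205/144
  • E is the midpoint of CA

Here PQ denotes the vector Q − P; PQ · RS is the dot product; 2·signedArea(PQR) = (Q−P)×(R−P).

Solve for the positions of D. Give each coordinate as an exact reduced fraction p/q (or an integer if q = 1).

D = (71/12, -9/2)

1. D_x = 71/12  [line 6·x + -13·y + -94 = 0 ∩ |DB|² = 205/16]
2. D_y = -9/2  [line 6·x + -13·y + -94 = 0 ∩ |DB|² = 205/16]
   → D = (71/12, -9/2)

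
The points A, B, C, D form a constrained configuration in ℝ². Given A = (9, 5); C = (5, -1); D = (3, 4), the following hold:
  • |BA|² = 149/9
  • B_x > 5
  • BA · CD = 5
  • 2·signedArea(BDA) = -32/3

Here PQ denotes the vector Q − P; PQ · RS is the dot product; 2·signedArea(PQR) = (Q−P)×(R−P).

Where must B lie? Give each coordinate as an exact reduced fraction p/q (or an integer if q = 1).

1. B_x = 17/3  [BA · CD = 5 ∩ 2·signedArea(BDA) = -32/3]
2. B_y = 8/3  [BA · CD = 5 ∩ 2·signedArea(BDA) = -32/3]
   → B = (17/3, 8/3)

B = (17/3, 8/3)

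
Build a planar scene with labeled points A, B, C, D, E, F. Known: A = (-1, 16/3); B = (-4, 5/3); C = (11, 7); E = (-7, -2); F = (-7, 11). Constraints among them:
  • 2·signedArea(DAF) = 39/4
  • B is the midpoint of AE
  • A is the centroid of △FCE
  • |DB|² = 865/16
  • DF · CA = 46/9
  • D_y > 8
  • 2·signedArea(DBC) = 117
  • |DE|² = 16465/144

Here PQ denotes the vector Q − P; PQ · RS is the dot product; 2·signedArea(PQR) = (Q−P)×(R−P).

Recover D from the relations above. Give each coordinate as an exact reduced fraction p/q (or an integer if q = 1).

D = (-25/4, 26/3)

1. D_x = -25/4  [DF · CA = 46/9 ∩ 2·signedArea(DBC) = 117]
2. D_y = 26/3  [DF · CA = 46/9 ∩ 2·signedArea(DBC) = 117]
   → D = (-25/4, 26/3)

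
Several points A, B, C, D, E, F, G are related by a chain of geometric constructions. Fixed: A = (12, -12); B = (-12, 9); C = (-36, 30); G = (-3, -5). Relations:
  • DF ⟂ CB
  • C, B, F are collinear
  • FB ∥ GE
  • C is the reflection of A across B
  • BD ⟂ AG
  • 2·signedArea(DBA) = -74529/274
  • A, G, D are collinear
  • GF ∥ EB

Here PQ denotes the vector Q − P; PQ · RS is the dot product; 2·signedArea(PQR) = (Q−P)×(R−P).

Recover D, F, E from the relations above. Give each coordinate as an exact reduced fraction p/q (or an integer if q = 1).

D = (-4317/274, 261/274)
E = (-75255/15481, -104389/30962)
F = (-156960/15481, 228237/30962)

1. D_x = -4317/274  [A, G, D are collinear ∩ BD ⟂ AG]
2. D_y = 261/274  [A, G, D are collinear ∩ BD ⟂ AG]
   → D = (-4317/274, 261/274)
3. F_x = -156960/15481  [C, B, F are collinear ∩ DF ⟂ CB]
4. F_y = 228237/30962  [C, B, F are collinear ∩ DF ⟂ CB]
   → F = (-156960/15481, 228237/30962)
5. E_x = -75255/15481  [GF ∥ EB ∩ FB ∥ GE]
6. E_y = -104389/30962  [GF ∥ EB ∩ FB ∥ GE]
   → E = (-75255/15481, -104389/30962)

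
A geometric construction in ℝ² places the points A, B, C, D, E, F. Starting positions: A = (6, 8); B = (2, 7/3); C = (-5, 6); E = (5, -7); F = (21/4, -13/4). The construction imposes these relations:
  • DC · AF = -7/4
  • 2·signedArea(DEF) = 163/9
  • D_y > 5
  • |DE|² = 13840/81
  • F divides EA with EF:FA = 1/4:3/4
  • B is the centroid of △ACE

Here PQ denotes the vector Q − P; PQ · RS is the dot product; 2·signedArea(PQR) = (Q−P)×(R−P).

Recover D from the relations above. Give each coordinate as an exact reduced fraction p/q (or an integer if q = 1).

D = (1, 49/9)

1. D_x = 1  [2·signedArea(DEF) = 163/9 ∩ DC · AF = -7/4]
2. D_y = 49/9  [2·signedArea(DEF) = 163/9 ∩ DC · AF = -7/4]
   → D = (1, 49/9)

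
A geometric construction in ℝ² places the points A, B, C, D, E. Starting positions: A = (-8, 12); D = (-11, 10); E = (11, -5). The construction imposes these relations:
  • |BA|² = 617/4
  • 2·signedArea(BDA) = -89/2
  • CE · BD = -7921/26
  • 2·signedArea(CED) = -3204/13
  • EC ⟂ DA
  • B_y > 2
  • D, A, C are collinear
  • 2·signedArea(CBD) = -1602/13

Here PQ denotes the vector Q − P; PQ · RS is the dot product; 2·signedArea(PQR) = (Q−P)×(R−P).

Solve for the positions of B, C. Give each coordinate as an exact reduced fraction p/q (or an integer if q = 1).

B = (0, 5/2)
C = (-35/13, 202/13)

1. B_x = 0  [line -2·x + 3·y + -15/2 = 0 ∩ |BA|² = 617/4]
2. B_y = 5/2  [line -2·x + 3·y + -15/2 = 0 ∩ |BA|² = 617/4]
   → B = (0, 5/2)
3. C_x = -35/13  [D, A, C are collinear ∩ EC ⟂ DA]
4. C_y = 202/13  [D, A, C are collinear ∩ EC ⟂ DA]
   → C = (-35/13, 202/13)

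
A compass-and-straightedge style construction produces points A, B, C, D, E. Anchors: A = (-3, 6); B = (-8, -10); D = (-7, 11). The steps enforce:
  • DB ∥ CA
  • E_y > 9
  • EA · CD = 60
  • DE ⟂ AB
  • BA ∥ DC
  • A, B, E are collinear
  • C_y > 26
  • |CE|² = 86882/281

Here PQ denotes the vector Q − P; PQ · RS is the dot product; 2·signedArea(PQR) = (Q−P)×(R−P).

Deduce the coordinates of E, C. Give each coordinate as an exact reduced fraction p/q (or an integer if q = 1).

1. E_x = -543/281  [A, B, E are collinear ∩ DE ⟂ AB]
2. E_y = 2646/281  [A, B, E are collinear ∩ DE ⟂ AB]
   → E = (-543/281, 2646/281)
3. C_x = -2  [DB ∥ CA ∩ BA ∥ DC]
4. C_y = 27  [DB ∥ CA ∩ BA ∥ DC]
   → C = (-2, 27)

C = (-2, 27)
E = (-543/281, 2646/281)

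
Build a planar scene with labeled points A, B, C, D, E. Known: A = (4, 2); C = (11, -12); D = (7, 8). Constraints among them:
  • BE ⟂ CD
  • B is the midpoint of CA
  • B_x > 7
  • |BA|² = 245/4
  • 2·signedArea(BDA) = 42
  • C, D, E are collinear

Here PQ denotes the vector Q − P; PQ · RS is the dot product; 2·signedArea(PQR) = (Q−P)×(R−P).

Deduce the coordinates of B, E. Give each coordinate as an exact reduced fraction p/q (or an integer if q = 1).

1. B_x = 15/2  [B is the midpoint of CA]
2. B_y = -5  [B is the midpoint of CA]
   → B = (15/2, -5)
3. E_x = 495/52  [C, D, E are collinear ∩ BE ⟂ CD]
4. E_y = -239/52  [C, D, E are collinear ∩ BE ⟂ CD]
   → E = (495/52, -239/52)

B = (15/2, -5)
E = (495/52, -239/52)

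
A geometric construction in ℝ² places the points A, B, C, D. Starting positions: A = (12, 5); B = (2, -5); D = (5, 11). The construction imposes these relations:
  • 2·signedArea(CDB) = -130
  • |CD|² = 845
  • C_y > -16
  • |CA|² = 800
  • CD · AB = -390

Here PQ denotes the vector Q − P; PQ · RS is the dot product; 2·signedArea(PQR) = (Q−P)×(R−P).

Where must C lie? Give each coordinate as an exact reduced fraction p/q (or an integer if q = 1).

1. C_x = -8  [2·signedArea(CDB) = -130 ∩ CD · AB = -390]
2. C_y = -15  [2·signedArea(CDB) = -130 ∩ CD · AB = -390]
   → C = (-8, -15)

C = (-8, -15)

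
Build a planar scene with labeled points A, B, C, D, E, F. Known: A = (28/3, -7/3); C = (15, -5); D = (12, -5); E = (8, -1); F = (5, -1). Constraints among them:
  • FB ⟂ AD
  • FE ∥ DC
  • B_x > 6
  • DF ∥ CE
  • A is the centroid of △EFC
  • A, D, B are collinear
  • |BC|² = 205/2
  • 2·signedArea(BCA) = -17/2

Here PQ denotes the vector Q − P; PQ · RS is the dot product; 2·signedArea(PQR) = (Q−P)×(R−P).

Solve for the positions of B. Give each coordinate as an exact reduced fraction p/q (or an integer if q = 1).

1. B_x = 13/2  [A, D, B are collinear ∩ FB ⟂ AD]
2. B_y = 1/2  [A, D, B are collinear ∩ FB ⟂ AD]
   → B = (13/2, 1/2)

B = (13/2, 1/2)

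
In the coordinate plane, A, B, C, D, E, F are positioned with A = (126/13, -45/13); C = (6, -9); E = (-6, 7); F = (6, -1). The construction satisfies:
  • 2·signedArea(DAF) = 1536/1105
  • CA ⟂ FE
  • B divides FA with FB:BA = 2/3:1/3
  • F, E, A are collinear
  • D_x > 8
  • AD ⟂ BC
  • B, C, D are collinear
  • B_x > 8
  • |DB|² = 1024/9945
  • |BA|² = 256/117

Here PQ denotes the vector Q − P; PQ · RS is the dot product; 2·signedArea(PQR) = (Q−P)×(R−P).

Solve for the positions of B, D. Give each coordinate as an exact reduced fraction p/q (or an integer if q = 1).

1. B_x = 110/13  [B divides FA with FB:BA = 2/3:1/3]
2. B_y = -103/39  [B divides FA with FB:BA = 2/3:1/3]
   → B = (110/13, -103/39)
3. D_x = 9222/1105  [B, C, D are collinear ∩ AD ⟂ BC]
4. D_y = -3249/1105  [B, C, D are collinear ∩ AD ⟂ BC]
   → D = (9222/1105, -3249/1105)

B = (110/13, -103/39)
D = (9222/1105, -3249/1105)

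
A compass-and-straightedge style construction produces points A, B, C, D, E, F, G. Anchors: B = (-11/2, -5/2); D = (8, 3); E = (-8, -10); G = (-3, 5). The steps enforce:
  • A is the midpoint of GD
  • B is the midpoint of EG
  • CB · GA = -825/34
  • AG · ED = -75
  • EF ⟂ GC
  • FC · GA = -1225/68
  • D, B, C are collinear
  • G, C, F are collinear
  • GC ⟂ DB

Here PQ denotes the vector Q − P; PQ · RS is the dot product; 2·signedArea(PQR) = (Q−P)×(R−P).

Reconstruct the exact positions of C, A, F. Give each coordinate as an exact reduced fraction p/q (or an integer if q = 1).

A = (5/2, 4)
C = (-25/34, -19/34)
F = (26/17, -104/17)

1. C_x = -25/34  [D, B, C are collinear ∩ GC ⟂ DB]
2. C_y = -19/34  [D, B, C are collinear ∩ GC ⟂ DB]
   → C = (-25/34, -19/34)
3. A_x = 5/2  [A is the midpoint of GD]
4. A_y = 4  [A is the midpoint of GD]
   → A = (5/2, 4)
5. F_x = 26/17  [G, C, F are collinear ∩ EF ⟂ GC]
6. F_y = -104/17  [G, C, F are collinear ∩ EF ⟂ GC]
   → F = (26/17, -104/17)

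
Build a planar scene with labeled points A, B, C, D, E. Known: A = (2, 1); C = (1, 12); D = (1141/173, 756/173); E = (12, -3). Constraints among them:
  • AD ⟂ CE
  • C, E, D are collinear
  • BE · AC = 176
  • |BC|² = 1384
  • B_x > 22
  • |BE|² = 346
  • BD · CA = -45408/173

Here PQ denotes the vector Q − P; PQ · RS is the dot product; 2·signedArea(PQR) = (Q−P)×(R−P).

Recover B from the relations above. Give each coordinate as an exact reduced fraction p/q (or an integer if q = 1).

1. B_x = 23  [line 1·x + -11·y + -221 = 0 ∩ |BC|² = 1384]
2. B_y = -18  [line 1·x + -11·y + -221 = 0 ∩ |BC|² = 1384]
   → B = (23, -18)

B = (23, -18)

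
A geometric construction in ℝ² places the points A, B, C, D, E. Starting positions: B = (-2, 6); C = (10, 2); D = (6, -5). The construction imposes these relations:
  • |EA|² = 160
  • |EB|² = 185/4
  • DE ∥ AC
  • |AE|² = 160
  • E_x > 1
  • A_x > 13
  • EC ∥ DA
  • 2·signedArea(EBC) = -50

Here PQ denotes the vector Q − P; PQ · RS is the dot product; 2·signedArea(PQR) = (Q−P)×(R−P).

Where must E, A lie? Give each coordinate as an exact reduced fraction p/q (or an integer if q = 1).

1. E_x = 2  [line 4·x + 12·y + -14 = 0 ∩ |EB|² = 185/4]
2. E_y = 1/2  [line 4·x + 12·y + -14 = 0 ∩ |EB|² = 185/4]
   → E = (2, 1/2)
3. A_x = 14  [DE ∥ AC ∩ EC ∥ DA]
4. A_y = -7/2  [DE ∥ AC ∩ EC ∥ DA]
   → A = (14, -7/2)

A = (14, -7/2)
E = (2, 1/2)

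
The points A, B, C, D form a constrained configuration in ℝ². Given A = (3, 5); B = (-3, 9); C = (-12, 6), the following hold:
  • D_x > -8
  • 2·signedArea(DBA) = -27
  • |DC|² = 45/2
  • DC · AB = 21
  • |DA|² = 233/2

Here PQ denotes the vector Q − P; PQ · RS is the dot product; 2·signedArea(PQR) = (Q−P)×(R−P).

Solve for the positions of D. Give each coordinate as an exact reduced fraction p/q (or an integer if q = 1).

D = (-15/2, 15/2)

1. D_x = -15/2  [2·signedArea(DBA) = -27 ∩ DC · AB = 21]
2. D_y = 15/2  [2·signedArea(DBA) = -27 ∩ DC · AB = 21]
   → D = (-15/2, 15/2)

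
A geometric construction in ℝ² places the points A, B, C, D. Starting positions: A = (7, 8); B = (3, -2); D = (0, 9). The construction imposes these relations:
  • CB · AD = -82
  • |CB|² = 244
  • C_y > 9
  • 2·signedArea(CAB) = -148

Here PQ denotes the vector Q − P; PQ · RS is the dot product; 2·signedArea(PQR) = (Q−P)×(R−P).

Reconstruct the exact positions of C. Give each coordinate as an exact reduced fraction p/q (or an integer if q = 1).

C = (-7, 10)

1. C_x = -7  [CB · AD = -82 ∩ 2·signedArea(CAB) = -148]
2. C_y = 10  [CB · AD = -82 ∩ 2·signedArea(CAB) = -148]
   → C = (-7, 10)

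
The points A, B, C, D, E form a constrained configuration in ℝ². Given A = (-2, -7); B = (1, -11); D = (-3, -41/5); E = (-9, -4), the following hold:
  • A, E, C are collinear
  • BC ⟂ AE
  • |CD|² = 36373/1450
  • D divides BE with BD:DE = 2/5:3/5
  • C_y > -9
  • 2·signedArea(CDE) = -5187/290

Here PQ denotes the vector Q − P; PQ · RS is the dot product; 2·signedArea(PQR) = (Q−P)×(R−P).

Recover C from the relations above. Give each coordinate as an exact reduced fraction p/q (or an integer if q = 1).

C = (115/58, -505/58)

1. C_x = 115/58  [A, E, C are collinear ∩ BC ⟂ AE]
2. C_y = -505/58  [A, E, C are collinear ∩ BC ⟂ AE]
   → C = (115/58, -505/58)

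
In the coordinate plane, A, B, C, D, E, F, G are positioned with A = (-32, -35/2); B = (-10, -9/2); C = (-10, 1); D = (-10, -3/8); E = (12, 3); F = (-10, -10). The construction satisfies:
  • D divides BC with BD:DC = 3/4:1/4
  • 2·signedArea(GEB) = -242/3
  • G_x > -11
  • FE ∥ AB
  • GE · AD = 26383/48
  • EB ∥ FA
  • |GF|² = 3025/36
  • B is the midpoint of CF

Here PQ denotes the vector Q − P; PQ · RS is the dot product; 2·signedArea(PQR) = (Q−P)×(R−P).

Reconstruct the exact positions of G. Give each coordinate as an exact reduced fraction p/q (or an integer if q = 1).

G = (-10, -5/6)

1. G_x = -10  [GE · AD = 26383/48 ∩ 2·signedArea(GEB) = -242/3]
2. G_y = -5/6  [GE · AD = 26383/48 ∩ 2·signedArea(GEB) = -242/3]
   → G = (-10, -5/6)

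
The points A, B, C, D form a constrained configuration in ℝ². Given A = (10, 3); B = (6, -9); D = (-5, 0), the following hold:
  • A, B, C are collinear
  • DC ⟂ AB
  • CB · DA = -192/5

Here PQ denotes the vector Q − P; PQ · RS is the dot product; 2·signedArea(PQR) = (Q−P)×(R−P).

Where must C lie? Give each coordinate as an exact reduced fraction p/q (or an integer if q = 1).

C = (38/5, -21/5)

1. C_x = 38/5  [A, B, C are collinear ∩ DC ⟂ AB]
2. C_y = -21/5  [A, B, C are collinear ∩ DC ⟂ AB]
   → C = (38/5, -21/5)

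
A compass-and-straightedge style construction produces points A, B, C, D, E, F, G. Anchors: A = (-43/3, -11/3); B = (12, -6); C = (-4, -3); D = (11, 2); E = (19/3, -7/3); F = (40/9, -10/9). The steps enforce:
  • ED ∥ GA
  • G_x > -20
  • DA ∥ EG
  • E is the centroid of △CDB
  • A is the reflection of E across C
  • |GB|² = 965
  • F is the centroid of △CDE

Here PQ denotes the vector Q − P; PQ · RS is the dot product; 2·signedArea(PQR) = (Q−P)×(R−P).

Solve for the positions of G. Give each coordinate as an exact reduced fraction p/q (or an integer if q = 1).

G = (-19, -8)

1. G_x = -19  [ED ∥ GA ∩ DA ∥ EG]
2. G_y = -8  [ED ∥ GA ∩ DA ∥ EG]
   → G = (-19, -8)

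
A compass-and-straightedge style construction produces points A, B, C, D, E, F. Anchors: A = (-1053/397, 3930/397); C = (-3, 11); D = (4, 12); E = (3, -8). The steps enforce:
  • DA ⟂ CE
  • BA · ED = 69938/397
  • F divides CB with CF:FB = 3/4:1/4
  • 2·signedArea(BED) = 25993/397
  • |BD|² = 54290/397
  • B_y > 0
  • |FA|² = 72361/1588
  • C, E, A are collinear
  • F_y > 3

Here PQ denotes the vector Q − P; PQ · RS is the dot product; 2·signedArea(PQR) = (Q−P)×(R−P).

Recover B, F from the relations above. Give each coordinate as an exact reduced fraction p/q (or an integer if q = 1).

1. B_x = 69/397  [BA · ED = 69938/397 ∩ 2·signedArea(BED) = 25993/397]
2. B_y = 377/397  [BA · ED = 69938/397 ∩ 2·signedArea(BED) = 25993/397]
   → B = (69/397, 377/397)
3. F_x = -246/397  [F divides CB with CF:FB = 3/4:1/4]
4. F_y = 2749/794  [F divides CB with CF:FB = 3/4:1/4]
   → F = (-246/397, 2749/794)

B = (69/397, 377/397)
F = (-246/397, 2749/794)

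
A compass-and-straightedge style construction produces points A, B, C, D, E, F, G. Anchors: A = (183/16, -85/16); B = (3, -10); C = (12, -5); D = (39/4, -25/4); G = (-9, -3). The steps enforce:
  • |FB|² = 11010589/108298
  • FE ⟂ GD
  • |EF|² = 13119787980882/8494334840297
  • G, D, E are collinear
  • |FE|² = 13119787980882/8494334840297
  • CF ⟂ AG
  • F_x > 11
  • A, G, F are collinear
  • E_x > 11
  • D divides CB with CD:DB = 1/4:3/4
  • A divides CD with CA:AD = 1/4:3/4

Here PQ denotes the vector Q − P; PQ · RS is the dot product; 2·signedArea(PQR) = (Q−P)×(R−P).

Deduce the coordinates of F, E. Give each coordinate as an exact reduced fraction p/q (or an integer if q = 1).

1. F_x = 1295025/108298  [A, G, F are collinear ∩ CF ⟂ AG]
2. F_y = -581711/108298  [A, G, F are collinear ∩ CF ⟂ AG]
   → F = (1295025/108298, -581711/108298)
3. E_x = 3685095471/313739306  [G, D, E are collinear ∩ FE ⟂ GD]
4. E_y = -2069401117/313739306  [G, D, E are collinear ∩ FE ⟂ GD]
   → E = (3685095471/313739306, -2069401117/313739306)

E = (3685095471/313739306, -2069401117/313739306)
F = (1295025/108298, -581711/108298)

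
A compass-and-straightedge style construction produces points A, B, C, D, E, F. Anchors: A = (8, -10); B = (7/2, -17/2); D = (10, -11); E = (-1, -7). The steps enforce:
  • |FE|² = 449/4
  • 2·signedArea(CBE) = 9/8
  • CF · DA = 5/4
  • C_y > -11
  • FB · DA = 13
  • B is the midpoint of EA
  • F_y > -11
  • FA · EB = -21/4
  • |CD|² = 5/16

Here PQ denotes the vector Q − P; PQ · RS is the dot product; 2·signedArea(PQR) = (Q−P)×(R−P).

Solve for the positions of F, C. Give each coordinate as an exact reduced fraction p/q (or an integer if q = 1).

C = (19/2, -43/4)
F = (9, -21/2)

1. F_x = 9  [FB · DA = 13 ∩ FA · EB = -21/4]
2. F_y = -21/2  [FB · DA = 13 ∩ FA · EB = -21/4]
   → F = (9, -21/2)
3. C_x = 19/2  [CF · DA = 5/4 ∩ 2·signedArea(CBE) = 9/8]
4. C_y = -43/4  [CF · DA = 5/4 ∩ 2·signedArea(CBE) = 9/8]
   → C = (19/2, -43/4)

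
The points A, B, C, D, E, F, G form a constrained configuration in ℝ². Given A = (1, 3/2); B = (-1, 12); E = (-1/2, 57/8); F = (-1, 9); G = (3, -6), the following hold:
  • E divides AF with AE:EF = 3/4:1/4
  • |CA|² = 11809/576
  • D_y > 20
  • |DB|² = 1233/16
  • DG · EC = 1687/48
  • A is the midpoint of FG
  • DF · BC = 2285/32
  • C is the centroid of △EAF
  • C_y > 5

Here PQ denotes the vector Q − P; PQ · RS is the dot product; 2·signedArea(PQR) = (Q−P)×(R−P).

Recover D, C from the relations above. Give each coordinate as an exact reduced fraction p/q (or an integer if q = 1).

1. C_x = -1/6  [C is the centroid of △EAF]
2. C_y = 47/8  [C is the centroid of △EAF]
   → C = (-1/6, 47/8)
3. D_x = -4  [DG · EC = 1687/48 ∩ DF · BC = 2285/32]
4. D_y = 81/4  [DG · EC = 1687/48 ∩ DF · BC = 2285/32]
   → D = (-4, 81/4)

C = (-1/6, 47/8)
D = (-4, 81/4)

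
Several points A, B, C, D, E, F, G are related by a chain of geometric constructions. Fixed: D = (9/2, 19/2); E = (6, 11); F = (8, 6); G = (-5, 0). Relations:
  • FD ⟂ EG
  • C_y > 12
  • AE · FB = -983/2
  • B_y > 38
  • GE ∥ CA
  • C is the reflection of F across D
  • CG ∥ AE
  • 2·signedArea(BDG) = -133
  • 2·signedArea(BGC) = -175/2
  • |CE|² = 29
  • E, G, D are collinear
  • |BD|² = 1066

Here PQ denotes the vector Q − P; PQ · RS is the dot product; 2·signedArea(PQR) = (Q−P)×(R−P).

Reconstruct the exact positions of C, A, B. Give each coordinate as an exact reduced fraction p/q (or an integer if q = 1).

A = (12, 24)
B = (39/2, 77/2)
C = (1, 13)

1. C_x = 1  [C is the reflection of F across D]
2. C_y = 13  [C is the reflection of F across D]
   → C = (1, 13)
3. A_x = 12  [CG ∥ AE ∩ GE ∥ CA]
4. A_y = 24  [CG ∥ AE ∩ GE ∥ CA]
   → A = (12, 24)
5. B_x = 39/2  [2·signedArea(BGC) = -175/2 ∩ 2·signedArea(BDG) = -133]
6. B_y = 77/2  [2·signedArea(BGC) = -175/2 ∩ 2·signedArea(BDG) = -133]
   → B = (39/2, 77/2)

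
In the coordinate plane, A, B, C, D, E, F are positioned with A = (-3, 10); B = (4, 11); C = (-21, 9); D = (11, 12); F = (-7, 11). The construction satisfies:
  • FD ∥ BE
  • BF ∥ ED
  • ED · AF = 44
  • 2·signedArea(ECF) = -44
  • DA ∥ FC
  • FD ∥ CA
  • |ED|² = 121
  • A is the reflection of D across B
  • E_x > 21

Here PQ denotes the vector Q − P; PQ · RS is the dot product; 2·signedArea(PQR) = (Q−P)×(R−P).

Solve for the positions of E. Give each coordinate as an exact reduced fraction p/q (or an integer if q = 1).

E = (22, 12)

1. E_x = 22  [BF ∥ ED ∩ FD ∥ BE]
2. E_y = 12  [BF ∥ ED ∩ FD ∥ BE]
   → E = (22, 12)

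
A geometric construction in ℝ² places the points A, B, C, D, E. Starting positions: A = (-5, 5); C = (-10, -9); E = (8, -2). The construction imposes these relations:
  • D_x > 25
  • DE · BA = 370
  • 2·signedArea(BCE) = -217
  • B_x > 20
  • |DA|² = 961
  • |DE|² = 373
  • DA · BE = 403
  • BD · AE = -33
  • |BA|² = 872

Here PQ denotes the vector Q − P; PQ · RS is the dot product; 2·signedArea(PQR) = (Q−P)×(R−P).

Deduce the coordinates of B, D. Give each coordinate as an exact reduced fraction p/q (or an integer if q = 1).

1. B_x = 21  [line -7·x + 18·y + 309 = 0 ∩ |BA|² = 872]
2. B_y = -9  [line -7·x + 18·y + 309 = 0 ∩ |BA|² = 872]
   → B = (21, -9)
3. D_x = 26  [line 13·x + -7·y + -303 = 0 ∩ |DE|² = 373]
4. D_y = 5  [line 13·x + -7·y + -303 = 0 ∩ |DE|² = 373]
   → D = (26, 5)

B = (21, -9)
D = (26, 5)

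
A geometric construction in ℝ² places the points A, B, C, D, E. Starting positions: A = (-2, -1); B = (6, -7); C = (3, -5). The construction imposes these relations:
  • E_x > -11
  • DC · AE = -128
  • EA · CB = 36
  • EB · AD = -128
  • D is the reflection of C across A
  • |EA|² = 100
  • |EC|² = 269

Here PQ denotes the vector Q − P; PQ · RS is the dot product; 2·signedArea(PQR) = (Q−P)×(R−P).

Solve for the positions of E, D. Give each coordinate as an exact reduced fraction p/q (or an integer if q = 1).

1. E_x = -10  [line -3·x + 2·y + -40 = 0 ∩ |EC|² = 269]
2. E_y = 5  [line -3·x + 2·y + -40 = 0 ∩ |EC|² = 269]
   → E = (-10, 5)
3. D_x = -7  [EB · AD = -128 ∩ D is the reflection of C across A]
4. D_y = 3  [EB · AD = -128 ∩ D is the reflection of C across A]
   → D = (-7, 3)

D = (-7, 3)
E = (-10, 5)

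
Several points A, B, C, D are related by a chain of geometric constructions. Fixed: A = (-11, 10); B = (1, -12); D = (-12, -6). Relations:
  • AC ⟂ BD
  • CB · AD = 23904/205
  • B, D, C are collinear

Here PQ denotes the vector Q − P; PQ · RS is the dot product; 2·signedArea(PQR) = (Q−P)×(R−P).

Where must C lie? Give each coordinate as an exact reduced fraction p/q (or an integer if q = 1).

1. C_x = -3539/205  [B, D, C are collinear ∩ AC ⟂ BD]
2. C_y = -732/205  [B, D, C are collinear ∩ AC ⟂ BD]
   → C = (-3539/205, -732/205)

C = (-3539/205, -732/205)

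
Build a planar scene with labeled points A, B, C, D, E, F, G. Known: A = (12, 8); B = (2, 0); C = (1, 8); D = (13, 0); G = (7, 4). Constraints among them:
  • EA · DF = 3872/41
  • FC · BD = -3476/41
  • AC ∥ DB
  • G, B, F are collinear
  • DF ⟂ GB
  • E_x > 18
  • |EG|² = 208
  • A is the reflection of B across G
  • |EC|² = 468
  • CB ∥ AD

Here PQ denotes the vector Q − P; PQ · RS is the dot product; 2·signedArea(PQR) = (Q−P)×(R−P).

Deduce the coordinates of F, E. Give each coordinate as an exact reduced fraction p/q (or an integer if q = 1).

1. F_x = 357/41  [G, B, F are collinear ∩ DF ⟂ GB]
2. F_y = 220/41  [G, B, F are collinear ∩ DF ⟂ GB]
   → F = (357/41, 220/41)
3. E_x = 19  [line 176/41·x + -220/41·y + -4224/41 = 0 ∩ |EG|² = 208]
4. E_y = -4  [line 176/41·x + -220/41·y + -4224/41 = 0 ∩ |EG|² = 208]
   → E = (19, -4)

E = (19, -4)
F = (357/41, 220/41)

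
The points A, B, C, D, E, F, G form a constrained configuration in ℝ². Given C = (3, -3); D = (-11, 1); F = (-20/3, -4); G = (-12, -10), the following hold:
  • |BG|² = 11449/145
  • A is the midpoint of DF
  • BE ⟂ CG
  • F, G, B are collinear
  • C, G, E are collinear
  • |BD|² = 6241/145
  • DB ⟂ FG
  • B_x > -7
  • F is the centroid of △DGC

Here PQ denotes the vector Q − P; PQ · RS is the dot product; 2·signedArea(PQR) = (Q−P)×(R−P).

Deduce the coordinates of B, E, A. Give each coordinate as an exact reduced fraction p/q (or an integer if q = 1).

1. B_x = -884/145  [F, G, B are collinear ∩ DB ⟂ FG]
2. B_y = -487/145  [F, G, B are collinear ∩ DB ⟂ FG]
   → B = (-884/145, -487/145)
3. E_x = -36609/7946  [C, G, E are collinear ∩ BE ⟂ CG]
4. E_y = -260233/39730  [C, G, E are collinear ∩ BE ⟂ CG]
   → E = (-36609/7946, -260233/39730)
5. A_x = -53/6  [A is the midpoint of DF]
6. A_y = -3/2  [A is the midpoint of DF]
   → A = (-53/6, -3/2)

A = (-53/6, -3/2)
B = (-884/145, -487/145)
E = (-36609/7946, -260233/39730)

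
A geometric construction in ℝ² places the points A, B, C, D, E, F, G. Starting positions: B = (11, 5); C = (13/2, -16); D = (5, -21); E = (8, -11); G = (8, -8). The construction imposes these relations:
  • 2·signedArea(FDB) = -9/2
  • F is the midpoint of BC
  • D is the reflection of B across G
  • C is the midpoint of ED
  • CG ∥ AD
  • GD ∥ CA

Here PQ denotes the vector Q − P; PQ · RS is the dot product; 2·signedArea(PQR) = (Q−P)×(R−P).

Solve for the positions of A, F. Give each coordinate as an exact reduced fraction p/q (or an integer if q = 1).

A = (7/2, -29)
F = (35/4, -11/2)

1. A_x = 7/2  [CG ∥ AD ∩ GD ∥ CA]
2. A_y = -29  [CG ∥ AD ∩ GD ∥ CA]
   → A = (7/2, -29)
3. F_x = 35/4  [F is the midpoint of BC]
4. F_y = -11/2  [F is the midpoint of BC]
   → F = (35/4, -11/2)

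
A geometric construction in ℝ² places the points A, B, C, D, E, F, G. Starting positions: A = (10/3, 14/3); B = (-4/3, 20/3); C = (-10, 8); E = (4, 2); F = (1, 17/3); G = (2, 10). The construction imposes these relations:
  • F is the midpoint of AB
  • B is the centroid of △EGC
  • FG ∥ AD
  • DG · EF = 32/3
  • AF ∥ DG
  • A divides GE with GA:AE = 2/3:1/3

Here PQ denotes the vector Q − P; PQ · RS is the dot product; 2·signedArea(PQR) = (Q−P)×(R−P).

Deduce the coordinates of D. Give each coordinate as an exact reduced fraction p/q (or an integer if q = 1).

D = (13/3, 9)

1. D_x = 13/3  [AF ∥ DG ∩ FG ∥ AD]
2. D_y = 9  [AF ∥ DG ∩ FG ∥ AD]
   → D = (13/3, 9)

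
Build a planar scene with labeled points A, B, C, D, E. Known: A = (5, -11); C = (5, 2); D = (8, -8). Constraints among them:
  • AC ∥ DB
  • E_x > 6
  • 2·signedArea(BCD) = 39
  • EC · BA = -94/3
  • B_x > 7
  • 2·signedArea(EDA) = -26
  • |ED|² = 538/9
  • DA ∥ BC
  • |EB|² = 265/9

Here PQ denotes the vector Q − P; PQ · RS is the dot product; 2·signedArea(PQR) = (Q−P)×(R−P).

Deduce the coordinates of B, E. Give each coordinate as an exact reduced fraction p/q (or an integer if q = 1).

1. B_x = 8  [DA ∥ BC ∩ AC ∥ DB]
2. B_y = 5  [DA ∥ BC ∩ AC ∥ DB]
   → B = (8, 5)
3. E_x = 7  [2·signedArea(EDA) = -26 ∩ EC · BA = -94/3]
4. E_y = -1/3  [2·signedArea(EDA) = -26 ∩ EC · BA = -94/3]
   → E = (7, -1/3)

B = (8, 5)
E = (7, -1/3)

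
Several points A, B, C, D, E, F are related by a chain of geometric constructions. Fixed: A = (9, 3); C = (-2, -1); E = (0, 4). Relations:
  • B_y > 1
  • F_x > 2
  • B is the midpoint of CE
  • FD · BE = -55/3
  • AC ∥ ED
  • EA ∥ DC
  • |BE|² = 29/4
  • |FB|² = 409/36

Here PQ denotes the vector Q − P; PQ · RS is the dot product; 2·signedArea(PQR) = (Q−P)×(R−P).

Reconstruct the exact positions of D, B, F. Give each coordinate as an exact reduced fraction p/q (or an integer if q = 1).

1. D_x = -11  [EA ∥ DC ∩ AC ∥ ED]
2. D_y = 0  [EA ∥ DC ∩ AC ∥ ED]
   → D = (-11, 0)
3. B_x = -1  [B is the midpoint of CE]
4. B_y = 3/2  [B is the midpoint of CE]
   → B = (-1, 3/2)
5. F_x = 7/3  [line -1·x + -5/2·y + 22/3 = 0 ∩ |FB|² = 409/36]
6. F_y = 2  [line -1·x + -5/2·y + 22/3 = 0 ∩ |FB|² = 409/36]
   → F = (7/3, 2)

B = (-1, 3/2)
D = (-11, 0)
F = (7/3, 2)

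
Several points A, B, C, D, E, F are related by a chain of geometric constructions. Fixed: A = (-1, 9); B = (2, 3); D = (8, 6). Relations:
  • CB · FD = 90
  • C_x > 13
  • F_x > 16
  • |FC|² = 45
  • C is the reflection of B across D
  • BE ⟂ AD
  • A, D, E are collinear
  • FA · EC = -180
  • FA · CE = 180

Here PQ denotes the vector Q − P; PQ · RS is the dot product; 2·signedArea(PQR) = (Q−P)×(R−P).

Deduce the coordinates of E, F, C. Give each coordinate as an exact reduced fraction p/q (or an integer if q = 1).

1. E_x = 7/2  [A, D, E are collinear ∩ BE ⟂ AD]
2. E_y = 15/2  [A, D, E are collinear ∩ BE ⟂ AD]
   → E = (7/2, 15/2)
3. C_x = 14  [C is the reflection of B across D]
4. C_y = 9  [C is the reflection of B across D]
   → C = (14, 9)
5. F_x = 17  [FA · EC = -180 ∩ CB · FD = 90]
6. F_y = 3  [FA · EC = -180 ∩ CB · FD = 90]
   → F = (17, 3)

C = (14, 9)
E = (7/2, 15/2)
F = (17, 3)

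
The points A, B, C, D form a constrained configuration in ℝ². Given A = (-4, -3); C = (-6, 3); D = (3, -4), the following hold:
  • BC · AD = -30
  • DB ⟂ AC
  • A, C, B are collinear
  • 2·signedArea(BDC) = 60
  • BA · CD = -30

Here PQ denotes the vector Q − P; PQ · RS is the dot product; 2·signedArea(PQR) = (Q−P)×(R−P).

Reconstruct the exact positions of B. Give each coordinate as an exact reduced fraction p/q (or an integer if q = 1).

1. B_x = -3  [A, C, B are collinear ∩ DB ⟂ AC]
2. B_y = -6  [A, C, B are collinear ∩ DB ⟂ AC]
   → B = (-3, -6)

B = (-3, -6)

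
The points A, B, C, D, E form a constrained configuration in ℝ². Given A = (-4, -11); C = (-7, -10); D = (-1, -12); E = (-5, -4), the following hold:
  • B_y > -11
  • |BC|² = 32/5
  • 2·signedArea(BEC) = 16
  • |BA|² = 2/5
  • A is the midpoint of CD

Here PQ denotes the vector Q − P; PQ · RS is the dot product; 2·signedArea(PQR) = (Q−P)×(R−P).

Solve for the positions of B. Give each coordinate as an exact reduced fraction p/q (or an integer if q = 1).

1. B_x = -23/5  [line 6·x + -2·y + 6 = 0 ∩ |BA|² = 2/5]
2. B_y = -54/5  [line 6·x + -2·y + 6 = 0 ∩ |BA|² = 2/5]
   → B = (-23/5, -54/5)

B = (-23/5, -54/5)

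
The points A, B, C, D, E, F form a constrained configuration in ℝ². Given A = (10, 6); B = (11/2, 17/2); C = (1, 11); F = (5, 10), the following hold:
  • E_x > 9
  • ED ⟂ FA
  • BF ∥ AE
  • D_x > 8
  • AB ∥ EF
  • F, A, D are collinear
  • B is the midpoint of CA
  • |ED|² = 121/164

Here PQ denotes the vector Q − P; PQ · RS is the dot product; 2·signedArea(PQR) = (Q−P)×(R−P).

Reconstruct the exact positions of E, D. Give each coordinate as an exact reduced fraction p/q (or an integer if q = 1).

1. E_x = 19/2  [AB ∥ EF ∩ BF ∥ AE]
2. E_y = 15/2  [AB ∥ EF ∩ BF ∥ AE]
   → E = (19/2, 15/2)
3. D_x = 735/82  [F, A, D are collinear ∩ ED ⟂ FA]
4. D_y = 280/41  [F, A, D are collinear ∩ ED ⟂ FA]
   → D = (735/82, 280/41)

D = (735/82, 280/41)
E = (19/2, 15/2)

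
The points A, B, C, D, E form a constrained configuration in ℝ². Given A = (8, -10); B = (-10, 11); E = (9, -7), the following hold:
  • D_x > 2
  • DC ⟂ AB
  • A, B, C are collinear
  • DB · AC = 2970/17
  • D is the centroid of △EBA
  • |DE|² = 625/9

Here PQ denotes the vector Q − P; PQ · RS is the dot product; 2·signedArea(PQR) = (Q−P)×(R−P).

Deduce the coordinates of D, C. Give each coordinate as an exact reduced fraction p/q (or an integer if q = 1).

C = (28/17, -44/17)
D = (7/3, -2)

1. D_x = 7/3  [D is the centroid of △EBA]
2. D_y = -2  [D is the centroid of △EBA]
   → D = (7/3, -2)
3. C_x = 28/17  [A, B, C are collinear ∩ DC ⟂ AB]
4. C_y = -44/17  [A, B, C are collinear ∩ DC ⟂ AB]
   → C = (28/17, -44/17)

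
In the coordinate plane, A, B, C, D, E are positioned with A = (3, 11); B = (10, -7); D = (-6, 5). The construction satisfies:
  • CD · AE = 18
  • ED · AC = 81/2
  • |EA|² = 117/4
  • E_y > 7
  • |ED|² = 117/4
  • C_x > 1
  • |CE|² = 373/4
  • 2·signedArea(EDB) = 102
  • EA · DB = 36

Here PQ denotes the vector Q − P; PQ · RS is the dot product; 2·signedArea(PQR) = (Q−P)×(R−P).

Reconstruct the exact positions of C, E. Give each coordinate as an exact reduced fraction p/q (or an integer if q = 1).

1. E_x = -3/2  [2·signedArea(EDB) = 102 ∩ EA · DB = 36]
2. E_y = 8  [2·signedArea(EDB) = 102 ∩ EA · DB = 36]
   → E = (-3/2, 8)
3. C_x = 2  [line 9/2·x + 3·y + -6 = 0 ∩ |CE|² = 373/4]
4. C_y = -1  [line 9/2·x + 3·y + -6 = 0 ∩ |CE|² = 373/4]
   → C = (2, -1)

C = (2, -1)
E = (-3/2, 8)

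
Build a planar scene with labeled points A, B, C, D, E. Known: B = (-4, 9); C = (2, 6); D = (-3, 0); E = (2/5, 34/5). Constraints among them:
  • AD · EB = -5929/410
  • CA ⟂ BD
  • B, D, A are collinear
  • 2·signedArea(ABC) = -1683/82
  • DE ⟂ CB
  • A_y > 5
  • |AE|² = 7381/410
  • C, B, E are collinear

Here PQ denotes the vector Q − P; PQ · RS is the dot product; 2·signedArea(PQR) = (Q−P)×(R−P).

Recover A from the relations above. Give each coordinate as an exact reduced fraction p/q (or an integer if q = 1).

A = (-295/82, 441/82)

1. A_x = -295/82  [B, D, A are collinear ∩ CA ⟂ BD]
2. A_y = 441/82  [B, D, A are collinear ∩ CA ⟂ BD]
   → A = (-295/82, 441/82)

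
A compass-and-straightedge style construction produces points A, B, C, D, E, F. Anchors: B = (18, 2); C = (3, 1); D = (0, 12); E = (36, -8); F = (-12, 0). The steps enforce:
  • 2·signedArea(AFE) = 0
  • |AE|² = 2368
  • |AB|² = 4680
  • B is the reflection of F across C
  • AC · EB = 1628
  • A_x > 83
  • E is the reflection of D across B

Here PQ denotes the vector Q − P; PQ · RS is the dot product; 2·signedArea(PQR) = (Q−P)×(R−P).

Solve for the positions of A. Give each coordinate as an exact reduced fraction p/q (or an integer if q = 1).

A = (84, -16)

1. A_x = 84  [2·signedArea(AFE) = 0 ∩ AC · EB = 1628]
2. A_y = -16  [2·signedArea(AFE) = 0 ∩ AC · EB = 1628]
   → A = (84, -16)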